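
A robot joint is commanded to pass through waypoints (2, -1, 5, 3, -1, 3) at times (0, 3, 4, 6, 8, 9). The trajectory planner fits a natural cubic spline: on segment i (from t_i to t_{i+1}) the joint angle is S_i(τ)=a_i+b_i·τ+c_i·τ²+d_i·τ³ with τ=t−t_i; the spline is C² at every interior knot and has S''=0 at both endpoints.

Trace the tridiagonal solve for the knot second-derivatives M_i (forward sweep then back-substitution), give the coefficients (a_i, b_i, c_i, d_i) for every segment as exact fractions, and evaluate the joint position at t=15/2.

  seg 0: a=2 b=-1933/469 c=0 d=488/1407
  seg 1: a=-1 b=2459/469 c=1464/469 d=-1109/469
  seg 2: a=5 b=2060/469 c=-1863/469 d=171/268
  seg 3: a=3 b=-1801/469 c=-135/938 d=499/938
  seg 4: a=-1 b=923/469 c=2859/938 d=-953/938
S(15/2) = -9669/7504

Δ: Δ0=-1, Δ1=6, Δ2=-1, Δ3=-2, Δ4=4
row 1: diag=8, rhs=42; c'=1/8, d'=21/4
row 2: denom=6−1·1/8=47/8; d'=(-42−1·21/4)/(47/8)=-378/47
row 3: denom=8−2·16/47=344/47; d'=(-6−2·-378/47)/(344/47)=237/172
row 4: denom=6−2·47/172=469/86; d'=(36−2·237/172)/(469/86)=2859/469
back: M4=2859/469
back: M3=237/172−47/172·2859/469=-135/469
back: M2=-378/47−16/47·-135/469=-3726/469
back: M1=21/4−1/8·-3726/469=2928/469
M: M0=0, M1=2928/469, M2=-3726/469, M3=-135/469, M4=2859/469, M5=0
seg 0: a=2, c=M0/2=0, d=(M1−M0)/(6·3)=488/1407, b=Δ0−h0·(2M0+M1)/6=-1933/469
seg 1: a=-1, c=M1/2=1464/469, d=(M2−M1)/(6·1)=-1109/469, b=Δ1−h1·(2M1+M2)/6=2459/469
seg 2: a=5, c=M2/2=-1863/469, d=(M3−M2)/(6·2)=171/268, b=Δ2−h2·(2M2+M3)/6=2060/469
seg 3: a=3, c=M3/2=-135/938, d=(M4−M3)/(6·2)=499/938, b=Δ3−h3·(2M3+M4)/6=-1801/469
seg 4: a=-1, c=M4/2=2859/938, d=(M5−M4)/(6·1)=-953/938, b=Δ4−h4·(2M4+M5)/6=923/469
t_q=15/2 → seg 3, τ=3/2; S=3+-1801/469·τ+-135/938·τ²+499/938·τ³=-9669/7504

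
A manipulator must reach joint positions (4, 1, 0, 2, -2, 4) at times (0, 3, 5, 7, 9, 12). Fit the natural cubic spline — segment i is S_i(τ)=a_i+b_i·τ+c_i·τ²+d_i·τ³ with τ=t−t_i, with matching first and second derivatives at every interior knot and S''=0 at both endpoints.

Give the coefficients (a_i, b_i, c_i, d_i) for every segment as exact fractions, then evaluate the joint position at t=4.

Δ: Δ0=-1, Δ1=-1/2, Δ2=1, Δ3=-2, Δ4=2
row 1: diag=10, rhs=3; c'=1/5, d'=3/10
row 2: denom=8−2·1/5=38/5; d'=(9−2·3/10)/(38/5)=21/19
row 3: denom=8−2·5/19=142/19; d'=(-18−2·21/19)/(142/19)=-192/71
row 4: denom=10−2·19/71=672/71; d'=(24−2·-192/71)/(672/71)=87/28
back: M4=87/28
back: M3=-192/71−19/71·87/28=-99/28
back: M2=21/19−5/19·-99/28=57/28
back: M1=3/10−1/5·57/28=-3/28
M: M0=0, M1=-3/28, M2=57/28, M3=-99/28, M4=87/28, M5=0
seg 0: a=4, c=M0/2=0, d=(M1−M0)/(6·3)=-1/168, b=Δ0−h0·(2M0+M1)/6=-53/56
seg 1: a=1, c=M1/2=-3/56, d=(M2−M1)/(6·2)=5/28, b=Δ1−h1·(2M1+M2)/6=-31/28
seg 2: a=0, c=M2/2=57/56, d=(M3−M2)/(6·2)=-13/28, b=Δ2−h2·(2M2+M3)/6=23/28
seg 3: a=2, c=M3/2=-99/56, d=(M4−M3)/(6·2)=31/56, b=Δ3−h3·(2M3+M4)/6=-19/28
seg 4: a=-2, c=M4/2=87/56, d=(M5−M4)/(6·3)=-29/168, b=Δ4−h4·(2M4+M5)/6=-31/28
t_q=4 → seg 1, τ=1; S=1+-31/28·τ+-3/56·τ²+5/28·τ³=1/56

  seg 0: a=4 b=-53/56 c=0 d=-1/168
  seg 1: a=1 b=-31/28 c=-3/56 d=5/28
  seg 2: a=0 b=23/28 c=57/56 d=-13/28
  seg 3: a=2 b=-19/28 c=-99/56 d=31/56
  seg 4: a=-2 b=-31/28 c=87/56 d=-29/168
S(4) = 1/56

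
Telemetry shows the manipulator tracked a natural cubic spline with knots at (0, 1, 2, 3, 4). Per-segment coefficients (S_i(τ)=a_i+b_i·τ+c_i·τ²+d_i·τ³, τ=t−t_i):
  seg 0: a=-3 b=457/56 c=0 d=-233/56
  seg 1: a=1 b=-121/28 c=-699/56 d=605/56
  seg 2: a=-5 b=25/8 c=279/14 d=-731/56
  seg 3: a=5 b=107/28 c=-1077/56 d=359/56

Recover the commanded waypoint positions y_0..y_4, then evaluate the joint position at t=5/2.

y_0 = S_0(0) = a_0 = -3
y_1 = S_1(0) = a_1 = 1
y_2 = S_2(0) = a_2 = -5
y_3 = S_3(0) = a_3 = 5
y_4 = S_3(1) = -4
t_q=5/2 is in segment 2 (τ=1/2); S_2(τ)=-39/448

y_0=-3 y_1=1 y_2=-5 y_3=5 y_4=-4
S(5/2) = -39/448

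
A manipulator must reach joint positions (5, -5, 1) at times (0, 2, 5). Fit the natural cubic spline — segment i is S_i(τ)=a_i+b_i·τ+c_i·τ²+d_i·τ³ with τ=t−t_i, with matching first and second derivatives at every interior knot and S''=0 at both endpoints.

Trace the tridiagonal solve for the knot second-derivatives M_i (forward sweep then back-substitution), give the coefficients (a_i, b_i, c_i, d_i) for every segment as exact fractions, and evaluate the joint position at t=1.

  seg 0: a=5 b=-32/5 c=0 d=7/20
  seg 1: a=-5 b=-11/5 c=21/10 d=-7/30
S(1) = -21/20

Δ: Δ0=-5, Δ1=2
row 1: diag=10, rhs=42; c'=3/10, d'=21/5
back: M1=21/5
M: M0=0, M1=21/5, M2=0
seg 0: a=5, c=M0/2=0, d=(M1−M0)/(6·2)=7/20, b=Δ0−h0·(2M0+M1)/6=-32/5
seg 1: a=-5, c=M1/2=21/10, d=(M2−M1)/(6·3)=-7/30, b=Δ1−h1·(2M1+M2)/6=-11/5
t_q=1 → seg 0, τ=1; S=5+-32/5·τ+0·τ²+7/20·τ³=-21/20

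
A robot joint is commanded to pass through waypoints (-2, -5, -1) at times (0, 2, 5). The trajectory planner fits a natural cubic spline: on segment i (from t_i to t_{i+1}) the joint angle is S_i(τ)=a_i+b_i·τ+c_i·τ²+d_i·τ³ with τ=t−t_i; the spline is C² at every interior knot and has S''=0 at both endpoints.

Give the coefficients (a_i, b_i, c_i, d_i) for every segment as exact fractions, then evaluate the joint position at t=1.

  seg 0: a=-2 b=-31/15 c=0 d=17/120
  seg 1: a=-5 b=-11/30 c=17/20 d=-17/180
S(1) = -157/40

Δ: Δ0=-3/2, Δ1=4/3
row 1: diag=10, rhs=17; c'=3/10, d'=17/10
back: M1=17/10
M: M0=0, M1=17/10, M2=0
seg 0: a=-2, c=M0/2=0, d=(M1−M0)/(6·2)=17/120, b=Δ0−h0·(2M0+M1)/6=-31/15
seg 1: a=-5, c=M1/2=17/20, d=(M2−M1)/(6·3)=-17/180, b=Δ1−h1·(2M1+M2)/6=-11/30
t_q=1 → seg 0, τ=1; S=-2+-31/15·τ+0·τ²+17/120·τ³=-157/40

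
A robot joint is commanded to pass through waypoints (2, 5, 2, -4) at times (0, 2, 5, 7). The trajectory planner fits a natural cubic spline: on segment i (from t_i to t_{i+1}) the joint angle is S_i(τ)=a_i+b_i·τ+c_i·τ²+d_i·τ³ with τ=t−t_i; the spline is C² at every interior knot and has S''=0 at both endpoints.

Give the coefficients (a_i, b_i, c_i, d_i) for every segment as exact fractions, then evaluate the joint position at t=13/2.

Δ: Δ0=3/2, Δ1=-1, Δ2=-3
row 1: diag=10, rhs=-15; c'=3/10, d'=-3/2
row 2: denom=10−3·3/10=91/10; d'=(-12−3·-3/2)/(91/10)=-75/91
back: M2=-75/91
back: M1=-3/2−3/10·-75/91=-114/91
M: M0=0, M1=-114/91, M2=-75/91, M3=0
seg 0: a=2, c=M0/2=0, d=(M1−M0)/(6·2)=-19/182, b=Δ0−h0·(2M0+M1)/6=349/182
seg 1: a=5, c=M1/2=-57/91, d=(M2−M1)/(6·3)=1/42, b=Δ1−h1·(2M1+M2)/6=121/182
seg 2: a=2, c=M2/2=-75/182, d=(M3−M2)/(6·2)=25/364, b=Δ2−h2·(2M2+M3)/6=-223/91
t_q=13/2 → seg 2, τ=3/2; S=2+-223/91·τ+-75/182·τ²+25/364·τ³=-6905/2912

  seg 0: a=2 b=349/182 c=0 d=-19/182
  seg 1: a=5 b=121/182 c=-57/91 d=1/42
  seg 2: a=2 b=-223/91 c=-75/182 d=25/364
S(13/2) = -6905/2912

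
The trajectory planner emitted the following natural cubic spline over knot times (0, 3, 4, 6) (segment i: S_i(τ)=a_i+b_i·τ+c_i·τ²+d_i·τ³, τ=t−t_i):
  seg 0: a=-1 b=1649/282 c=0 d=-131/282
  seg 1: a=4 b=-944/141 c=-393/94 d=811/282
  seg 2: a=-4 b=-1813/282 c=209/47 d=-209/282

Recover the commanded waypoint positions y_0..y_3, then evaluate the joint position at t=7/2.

y_0 = S_0(0) = a_0 = -1
y_1 = S_1(0) = a_1 = 4
y_2 = S_2(0) = a_2 = -4
y_3 = S_2(2) = -5
t_q=7/2 is in segment 1 (τ=1/2); S_1(τ)=-25/752

y_0=-1 y_1=4 y_2=-4 y_3=-5
S(7/2) = -25/752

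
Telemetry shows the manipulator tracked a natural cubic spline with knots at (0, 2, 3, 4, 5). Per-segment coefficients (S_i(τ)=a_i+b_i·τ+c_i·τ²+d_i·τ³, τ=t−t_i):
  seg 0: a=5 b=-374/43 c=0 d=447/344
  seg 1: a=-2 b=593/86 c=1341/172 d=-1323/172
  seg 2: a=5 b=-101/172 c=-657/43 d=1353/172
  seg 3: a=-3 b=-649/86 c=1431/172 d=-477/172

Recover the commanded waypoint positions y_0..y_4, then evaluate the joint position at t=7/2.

y_0 = S_0(0) = a_0 = 5
y_1 = S_1(0) = a_1 = -2
y_2 = S_2(0) = a_2 = 5
y_3 = S_3(0) = a_3 = -3
y_4 = S_3(1) = -5
t_q=7/2 is in segment 2 (τ=1/2); S_2(τ)=2573/1376

y_0=5 y_1=-2 y_2=5 y_3=-3 y_4=-5
S(7/2) = 2573/1376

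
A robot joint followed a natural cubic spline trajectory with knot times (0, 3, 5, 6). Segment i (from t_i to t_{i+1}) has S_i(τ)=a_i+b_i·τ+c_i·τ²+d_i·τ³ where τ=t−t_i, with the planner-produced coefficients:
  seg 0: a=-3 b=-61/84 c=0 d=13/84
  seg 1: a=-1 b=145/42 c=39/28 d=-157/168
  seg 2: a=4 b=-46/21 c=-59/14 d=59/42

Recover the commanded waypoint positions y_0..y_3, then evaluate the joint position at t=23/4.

y_0=-3 y_1=-1 y_2=4 y_3=-1
S(23/4) = 519/896

y_0 = S_0(0) = a_0 = -3
y_1 = S_1(0) = a_1 = -1
y_2 = S_2(0) = a_2 = 4
y_3 = S_2(1) = -1
t_q=23/4 is in segment 2 (τ=3/4); S_2(τ)=519/896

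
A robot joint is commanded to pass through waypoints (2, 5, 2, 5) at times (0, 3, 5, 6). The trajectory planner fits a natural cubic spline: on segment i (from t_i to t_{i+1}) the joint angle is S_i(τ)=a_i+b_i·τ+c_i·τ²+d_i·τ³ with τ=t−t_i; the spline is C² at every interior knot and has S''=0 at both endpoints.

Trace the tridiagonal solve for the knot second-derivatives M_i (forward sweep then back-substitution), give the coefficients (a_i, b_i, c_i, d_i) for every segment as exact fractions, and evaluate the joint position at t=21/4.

  seg 0: a=2 b=16/7 c=0 d=-1/7
  seg 1: a=5 b=-11/7 c=-9/7 d=37/56
  seg 2: a=2 b=17/14 c=75/28 d=-25/28
S(21/4) = 629/256

Δ: Δ0=1, Δ1=-3/2, Δ2=3
row 1: diag=10, rhs=-15; c'=1/5, d'=-3/2
row 2: denom=6−2·1/5=28/5; d'=(27−2·-3/2)/(28/5)=75/14
back: M2=75/14
back: M1=-3/2−1/5·75/14=-18/7
M: M0=0, M1=-18/7, M2=75/14, M3=0
seg 0: a=2, c=M0/2=0, d=(M1−M0)/(6·3)=-1/7, b=Δ0−h0·(2M0+M1)/6=16/7
seg 1: a=5, c=M1/2=-9/7, d=(M2−M1)/(6·2)=37/56, b=Δ1−h1·(2M1+M2)/6=-11/7
seg 2: a=2, c=M2/2=75/28, d=(M3−M2)/(6·1)=-25/28, b=Δ2−h2·(2M2+M3)/6=17/14
t_q=21/4 → seg 2, τ=1/4; S=2+17/14·τ+75/28·τ²+-25/28·τ³=629/256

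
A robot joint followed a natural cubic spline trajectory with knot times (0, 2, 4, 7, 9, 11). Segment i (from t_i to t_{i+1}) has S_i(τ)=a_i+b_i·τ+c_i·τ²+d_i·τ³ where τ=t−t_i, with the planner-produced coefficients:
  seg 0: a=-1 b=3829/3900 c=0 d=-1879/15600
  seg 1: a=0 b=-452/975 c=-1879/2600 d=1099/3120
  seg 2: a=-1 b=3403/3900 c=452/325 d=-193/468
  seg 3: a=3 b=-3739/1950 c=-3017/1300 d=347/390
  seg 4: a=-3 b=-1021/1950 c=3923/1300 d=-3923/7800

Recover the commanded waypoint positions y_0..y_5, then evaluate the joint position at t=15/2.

y_0 = S_0(0) = a_0 = -1
y_1 = S_1(0) = a_1 = 0
y_2 = S_2(0) = a_2 = -1
y_3 = S_3(0) = a_3 = 3
y_4 = S_4(0) = a_4 = -3
y_5 = S_4(2) = 4
t_q=15/2 is in segment 3 (τ=1/2); S_3(τ)=511/325

y_0=-1 y_1=0 y_2=-1 y_3=3 y_4=-3 y_5=4
S(15/2) = 511/325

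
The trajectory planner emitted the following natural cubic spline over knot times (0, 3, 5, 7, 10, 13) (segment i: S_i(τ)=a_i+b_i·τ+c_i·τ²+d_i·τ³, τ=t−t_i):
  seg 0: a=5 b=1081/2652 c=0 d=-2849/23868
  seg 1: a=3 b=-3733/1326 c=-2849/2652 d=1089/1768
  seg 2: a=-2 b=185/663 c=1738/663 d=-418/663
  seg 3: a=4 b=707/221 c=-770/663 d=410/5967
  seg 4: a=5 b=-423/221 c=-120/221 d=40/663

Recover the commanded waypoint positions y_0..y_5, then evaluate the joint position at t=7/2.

y_0 = S_0(0) = a_0 = 5
y_1 = S_1(0) = a_1 = 3
y_2 = S_2(0) = a_2 = -2
y_3 = S_3(0) = a_3 = 4
y_4 = S_4(0) = a_4 = 5
y_5 = S_4(3) = -4
t_q=7/2 is in segment 1 (τ=1/2); S_1(τ)=19813/14144

y_0=5 y_1=3 y_2=-2 y_3=4 y_4=5 y_5=-4
S(7/2) = 19813/14144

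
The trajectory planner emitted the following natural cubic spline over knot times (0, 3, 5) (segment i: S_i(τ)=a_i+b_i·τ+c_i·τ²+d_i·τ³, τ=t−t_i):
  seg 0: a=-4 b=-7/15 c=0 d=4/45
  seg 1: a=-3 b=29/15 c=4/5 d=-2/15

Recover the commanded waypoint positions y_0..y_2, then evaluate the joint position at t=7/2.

y_0=-4 y_1=-3 y_2=3
S(7/2) = -37/20

y_0 = S_0(0) = a_0 = -4
y_1 = S_1(0) = a_1 = -3
y_2 = S_1(2) = 3
t_q=7/2 is in segment 1 (τ=1/2); S_1(τ)=-37/20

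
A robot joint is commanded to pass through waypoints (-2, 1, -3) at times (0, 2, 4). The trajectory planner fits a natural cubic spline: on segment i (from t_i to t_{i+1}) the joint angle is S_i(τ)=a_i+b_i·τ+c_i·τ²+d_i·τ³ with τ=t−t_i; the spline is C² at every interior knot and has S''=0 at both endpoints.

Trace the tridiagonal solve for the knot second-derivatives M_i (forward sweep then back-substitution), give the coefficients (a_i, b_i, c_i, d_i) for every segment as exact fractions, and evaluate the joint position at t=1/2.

  seg 0: a=-2 b=19/8 c=0 d=-7/32
  seg 1: a=1 b=-1/4 c=-21/16 d=7/32
S(1/2) = -215/256

Δ: Δ0=3/2, Δ1=-2
row 1: diag=8, rhs=-21; c'=1/4, d'=-21/8
back: M1=-21/8
M: M0=0, M1=-21/8, M2=0
seg 0: a=-2, c=M0/2=0, d=(M1−M0)/(6·2)=-7/32, b=Δ0−h0·(2M0+M1)/6=19/8
seg 1: a=1, c=M1/2=-21/16, d=(M2−M1)/(6·2)=7/32, b=Δ1−h1·(2M1+M2)/6=-1/4
t_q=1/2 → seg 0, τ=1/2; S=-2+19/8·τ+0·τ²+-7/32·τ³=-215/256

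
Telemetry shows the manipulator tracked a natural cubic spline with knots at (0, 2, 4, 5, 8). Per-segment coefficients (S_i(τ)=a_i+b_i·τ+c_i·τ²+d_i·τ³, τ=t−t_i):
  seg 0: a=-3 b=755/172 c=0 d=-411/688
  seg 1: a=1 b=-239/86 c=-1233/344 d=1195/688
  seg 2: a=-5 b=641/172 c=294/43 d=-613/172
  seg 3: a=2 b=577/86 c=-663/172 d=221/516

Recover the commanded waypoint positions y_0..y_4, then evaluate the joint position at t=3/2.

y_0=-3 y_1=1 y_2=-5 y_3=2 y_4=-1
S(3/2) = 8631/5504

y_0 = S_0(0) = a_0 = -3
y_1 = S_1(0) = a_1 = 1
y_2 = S_2(0) = a_2 = -5
y_3 = S_3(0) = a_3 = 2
y_4 = S_3(3) = -1
t_q=3/2 is in segment 0 (τ=3/2); S_0(τ)=8631/5504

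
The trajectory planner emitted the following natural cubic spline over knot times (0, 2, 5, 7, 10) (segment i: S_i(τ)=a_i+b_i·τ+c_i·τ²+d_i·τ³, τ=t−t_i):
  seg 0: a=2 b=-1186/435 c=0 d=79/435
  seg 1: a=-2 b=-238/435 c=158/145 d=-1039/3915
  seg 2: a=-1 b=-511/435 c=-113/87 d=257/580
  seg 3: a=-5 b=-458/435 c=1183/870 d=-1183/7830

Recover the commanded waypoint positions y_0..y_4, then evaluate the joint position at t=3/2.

y_0 = S_0(0) = a_0 = 2
y_1 = S_1(0) = a_1 = -2
y_2 = S_2(0) = a_2 = -1
y_3 = S_3(0) = a_3 = -5
y_4 = S_3(3) = 0
t_q=3/2 is in segment 0 (τ=3/2); S_0(τ)=-1713/1160

y_0=2 y_1=-2 y_2=-1 y_3=-5 y_4=0
S(3/2) = -1713/1160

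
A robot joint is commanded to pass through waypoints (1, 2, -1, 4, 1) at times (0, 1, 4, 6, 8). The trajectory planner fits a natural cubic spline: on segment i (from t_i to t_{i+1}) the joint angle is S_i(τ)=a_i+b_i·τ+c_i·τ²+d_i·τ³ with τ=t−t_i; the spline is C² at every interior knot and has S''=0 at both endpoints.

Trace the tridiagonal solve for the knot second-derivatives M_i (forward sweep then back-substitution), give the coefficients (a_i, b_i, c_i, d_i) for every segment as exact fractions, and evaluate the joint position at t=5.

  seg 0: a=1 b=199/134 c=0 d=-65/134
  seg 1: a=2 b=2/67 c=-195/134 d=149/402
  seg 2: a=-1 b=175/134 c=126/67 d=-43/67
  seg 3: a=4 b=151/134 c=-132/67 d=22/67
S(5) = 207/134

Δ: Δ0=1, Δ1=-1, Δ2=5/2, Δ3=-3/2
row 1: diag=8, rhs=-12; c'=3/8, d'=-3/2
row 2: denom=10−3·3/8=71/8; d'=(21−3·-3/2)/(71/8)=204/71
row 3: denom=8−2·16/71=536/71; d'=(-24−2·204/71)/(536/71)=-264/67
back: M3=-264/67
back: M2=204/71−16/71·-264/67=252/67
back: M1=-3/2−3/8·252/67=-195/67
M: M0=0, M1=-195/67, M2=252/67, M3=-264/67, M4=0
seg 0: a=1, c=M0/2=0, d=(M1−M0)/(6·1)=-65/134, b=Δ0−h0·(2M0+M1)/6=199/134
seg 1: a=2, c=M1/2=-195/134, d=(M2−M1)/(6·3)=149/402, b=Δ1−h1·(2M1+M2)/6=2/67
seg 2: a=-1, c=M2/2=126/67, d=(M3−M2)/(6·2)=-43/67, b=Δ2−h2·(2M2+M3)/6=175/134
seg 3: a=4, c=M3/2=-132/67, d=(M4−M3)/(6·2)=22/67, b=Δ3−h3·(2M3+M4)/6=151/134
t_q=5 → seg 2, τ=1; S=-1+175/134·τ+126/67·τ²+-43/67·τ³=207/134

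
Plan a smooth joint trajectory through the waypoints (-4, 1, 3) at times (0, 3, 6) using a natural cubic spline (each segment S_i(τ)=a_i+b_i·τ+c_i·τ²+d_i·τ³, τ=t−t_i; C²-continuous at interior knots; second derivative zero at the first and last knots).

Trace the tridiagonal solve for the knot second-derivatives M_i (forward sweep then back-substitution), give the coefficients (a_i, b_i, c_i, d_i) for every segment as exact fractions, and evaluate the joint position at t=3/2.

  seg 0: a=-4 b=23/12 c=0 d=-1/36
  seg 1: a=1 b=7/6 c=-1/4 d=1/36
S(3/2) = -39/32

Δ: Δ0=5/3, Δ1=2/3
row 1: diag=12, rhs=-6; c'=1/4, d'=-1/2
back: M1=-1/2
M: M0=0, M1=-1/2, M2=0
seg 0: a=-4, c=M0/2=0, d=(M1−M0)/(6·3)=-1/36, b=Δ0−h0·(2M0+M1)/6=23/12
seg 1: a=1, c=M1/2=-1/4, d=(M2−M1)/(6·3)=1/36, b=Δ1−h1·(2M1+M2)/6=7/6
t_q=3/2 → seg 0, τ=3/2; S=-4+23/12·τ+0·τ²+-1/36·τ³=-39/32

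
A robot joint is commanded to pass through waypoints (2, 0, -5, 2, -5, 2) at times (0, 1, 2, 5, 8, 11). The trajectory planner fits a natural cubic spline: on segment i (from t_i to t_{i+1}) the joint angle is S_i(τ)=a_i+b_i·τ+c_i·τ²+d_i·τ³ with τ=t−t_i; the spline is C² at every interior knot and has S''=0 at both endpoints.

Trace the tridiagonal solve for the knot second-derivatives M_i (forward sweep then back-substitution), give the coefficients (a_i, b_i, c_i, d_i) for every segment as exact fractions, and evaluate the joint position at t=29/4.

  seg 0: a=2 b=-1130/1251 c=0 d=-1372/1251
  seg 1: a=0 b=-5246/1251 c=-1372/417 d=3107/1251
  seg 2: a=-5 b=-4157/1251 c=1735/417 d=-8539/11259
  seg 3: a=2 b=1456/1251 c=-3334/1251 d=5627/11259
  seg 4: a=-5 b=-1667/1251 c=2293/1251 d=-2293/11259
S(29/4) = -28293/8896

Δ: Δ0=-2, Δ1=-5, Δ2=7/3, Δ3=-7/3, Δ4=7/3
row 1: diag=4, rhs=-18; c'=1/4, d'=-9/2
row 2: denom=8−1·1/4=31/4; d'=(44−1·-9/2)/(31/4)=194/31
row 3: denom=12−3·12/31=336/31; d'=(-28−3·194/31)/(336/31)=-725/168
row 4: denom=12−3·31/112=1251/112; d'=(28−3·-725/168)/(1251/112)=4586/1251
back: M4=4586/1251
back: M3=-725/168−31/112·4586/1251=-6668/1251
back: M2=194/31−12/31·-6668/1251=3470/417
back: M1=-9/2−1/4·3470/417=-2744/417
M: M0=0, M1=-2744/417, M2=3470/417, M3=-6668/1251, M4=4586/1251, M5=0
seg 0: a=2, c=M0/2=0, d=(M1−M0)/(6·1)=-1372/1251, b=Δ0−h0·(2M0+M1)/6=-1130/1251
seg 1: a=0, c=M1/2=-1372/417, d=(M2−M1)/(6·1)=3107/1251, b=Δ1−h1·(2M1+M2)/6=-5246/1251
seg 2: a=-5, c=M2/2=1735/417, d=(M3−M2)/(6·3)=-8539/11259, b=Δ2−h2·(2M2+M3)/6=-4157/1251
seg 3: a=2, c=M3/2=-3334/1251, d=(M4−M3)/(6·3)=5627/11259, b=Δ3−h3·(2M3+M4)/6=1456/1251
seg 4: a=-5, c=M4/2=2293/1251, d=(M5−M4)/(6·3)=-2293/11259, b=Δ4−h4·(2M4+M5)/6=-1667/1251
t_q=29/4 → seg 3, τ=9/4; S=2+1456/1251·τ+-3334/1251·τ²+5627/11259·τ³=-28293/8896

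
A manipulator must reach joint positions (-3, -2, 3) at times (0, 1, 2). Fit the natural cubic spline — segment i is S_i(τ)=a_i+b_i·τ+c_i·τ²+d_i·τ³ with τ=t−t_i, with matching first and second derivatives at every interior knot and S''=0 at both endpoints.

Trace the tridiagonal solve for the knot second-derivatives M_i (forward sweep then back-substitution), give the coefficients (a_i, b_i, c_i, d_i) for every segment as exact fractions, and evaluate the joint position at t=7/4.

Δ: Δ0=1, Δ1=5
row 1: diag=4, rhs=24; c'=1/4, d'=6
back: M1=6
M: M0=0, M1=6, M2=0
seg 0: a=-3, c=M0/2=0, d=(M1−M0)/(6·1)=1, b=Δ0−h0·(2M0+M1)/6=0
seg 1: a=-2, c=M1/2=3, d=(M2−M1)/(6·1)=-1, b=Δ1−h1·(2M1+M2)/6=3
t_q=7/4 → seg 1, τ=3/4; S=-2+3·τ+3·τ²+-1·τ³=97/64

  seg 0: a=-3 b=0 c=0 d=1
  seg 1: a=-2 b=3 c=3 d=-1
S(7/4) = 97/64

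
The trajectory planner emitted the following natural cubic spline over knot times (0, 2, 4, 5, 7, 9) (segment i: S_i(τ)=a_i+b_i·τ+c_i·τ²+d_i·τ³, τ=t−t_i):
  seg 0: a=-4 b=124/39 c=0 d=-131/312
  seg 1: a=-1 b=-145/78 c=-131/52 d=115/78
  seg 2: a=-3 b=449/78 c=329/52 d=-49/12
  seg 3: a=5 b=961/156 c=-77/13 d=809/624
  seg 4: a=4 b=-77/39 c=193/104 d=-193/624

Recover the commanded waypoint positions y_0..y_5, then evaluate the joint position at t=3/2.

y_0 = S_0(0) = a_0 = -4
y_1 = S_1(0) = a_1 = -1
y_2 = S_2(0) = a_2 = -3
y_3 = S_3(0) = a_3 = 5
y_4 = S_4(0) = a_4 = 4
y_5 = S_4(2) = 5
t_q=3/2 is in segment 0 (τ=3/2); S_0(τ)=-539/832

y_0=-4 y_1=-1 y_2=-3 y_3=5 y_4=4 y_5=5
S(3/2) = -539/832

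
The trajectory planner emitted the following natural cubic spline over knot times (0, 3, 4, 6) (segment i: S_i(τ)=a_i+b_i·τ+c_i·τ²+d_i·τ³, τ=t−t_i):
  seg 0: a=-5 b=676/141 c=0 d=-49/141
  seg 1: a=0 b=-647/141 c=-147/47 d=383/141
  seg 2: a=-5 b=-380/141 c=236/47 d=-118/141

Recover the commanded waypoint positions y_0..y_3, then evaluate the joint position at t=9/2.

y_0=-5 y_1=0 y_2=-5 y_3=3
S(9/2) = -977/188

y_0 = S_0(0) = a_0 = -5
y_1 = S_1(0) = a_1 = 0
y_2 = S_2(0) = a_2 = -5
y_3 = S_2(2) = 3
t_q=9/2 is in segment 2 (τ=1/2); S_2(τ)=-977/188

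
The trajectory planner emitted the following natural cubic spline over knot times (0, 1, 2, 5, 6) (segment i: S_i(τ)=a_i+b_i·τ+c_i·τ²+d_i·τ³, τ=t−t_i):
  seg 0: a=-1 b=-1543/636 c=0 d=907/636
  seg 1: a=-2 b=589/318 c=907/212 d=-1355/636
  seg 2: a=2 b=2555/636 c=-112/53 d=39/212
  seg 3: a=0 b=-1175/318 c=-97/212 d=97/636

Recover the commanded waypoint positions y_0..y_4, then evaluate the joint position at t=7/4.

y_0 = S_0(0) = a_0 = -1
y_1 = S_1(0) = a_1 = -2
y_2 = S_2(0) = a_2 = 2
y_3 = S_3(0) = a_3 = 0
y_4 = S_3(1) = -4
t_q=7/4 is in segment 1 (τ=3/4); S_1(τ)=12169/13568

y_0=-1 y_1=-2 y_2=2 y_3=0 y_4=-4
S(7/4) = 12169/13568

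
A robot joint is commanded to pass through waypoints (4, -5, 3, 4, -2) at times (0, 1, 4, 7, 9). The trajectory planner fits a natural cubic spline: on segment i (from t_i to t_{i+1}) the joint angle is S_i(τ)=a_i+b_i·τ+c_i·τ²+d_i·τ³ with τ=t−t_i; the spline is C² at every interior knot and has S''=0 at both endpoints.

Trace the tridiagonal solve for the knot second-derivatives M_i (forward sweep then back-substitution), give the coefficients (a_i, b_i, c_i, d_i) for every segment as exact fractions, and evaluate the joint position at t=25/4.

  seg 0: a=4 b=-2839/266 c=0 d=445/266
  seg 1: a=-5 b=-752/133 c=1335/266 d=-5375/7182
  seg 2: a=3 b=1131/266 c=-685/399 d=983/7182
  seg 3: a=4 b=-313/133 c=-129/266 d=43/532
S(25/4) = 92517/17024

Δ: Δ0=-9, Δ1=8/3, Δ2=1/3, Δ3=-3
row 1: diag=8, rhs=70; c'=3/8, d'=35/4
row 2: denom=12−3·3/8=87/8; d'=(-14−3·35/4)/(87/8)=-322/87
row 3: denom=10−3·8/29=266/29; d'=(-20−3·-322/87)/(266/29)=-129/133
back: M3=-129/133
back: M2=-322/87−8/29·-129/133=-1370/399
back: M1=35/4−3/8·-1370/399=1335/133
M: M0=0, M1=1335/133, M2=-1370/399, M3=-129/133, M4=0
seg 0: a=4, c=M0/2=0, d=(M1−M0)/(6·1)=445/266, b=Δ0−h0·(2M0+M1)/6=-2839/266
seg 1: a=-5, c=M1/2=1335/266, d=(M2−M1)/(6·3)=-5375/7182, b=Δ1−h1·(2M1+M2)/6=-752/133
seg 2: a=3, c=M2/2=-685/399, d=(M3−M2)/(6·3)=983/7182, b=Δ2−h2·(2M2+M3)/6=1131/266
seg 3: a=4, c=M3/2=-129/266, d=(M4−M3)/(6·2)=43/532, b=Δ3−h3·(2M3+M4)/6=-313/133
t_q=25/4 → seg 2, τ=9/4; S=3+1131/266·τ+-685/399·τ²+983/7182·τ³=92517/17024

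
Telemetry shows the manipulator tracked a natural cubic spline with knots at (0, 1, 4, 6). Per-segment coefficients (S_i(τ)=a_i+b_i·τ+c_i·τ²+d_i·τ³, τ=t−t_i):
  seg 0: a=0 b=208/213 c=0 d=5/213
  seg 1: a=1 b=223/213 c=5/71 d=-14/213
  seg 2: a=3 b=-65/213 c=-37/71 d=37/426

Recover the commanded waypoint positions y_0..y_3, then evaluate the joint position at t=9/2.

y_0=0 y_1=1 y_2=3 y_3=1
S(9/2) = 3099/1136

y_0 = S_0(0) = a_0 = 0
y_1 = S_1(0) = a_1 = 1
y_2 = S_2(0) = a_2 = 3
y_3 = S_2(2) = 1
t_q=9/2 is in segment 2 (τ=1/2); S_2(τ)=3099/1136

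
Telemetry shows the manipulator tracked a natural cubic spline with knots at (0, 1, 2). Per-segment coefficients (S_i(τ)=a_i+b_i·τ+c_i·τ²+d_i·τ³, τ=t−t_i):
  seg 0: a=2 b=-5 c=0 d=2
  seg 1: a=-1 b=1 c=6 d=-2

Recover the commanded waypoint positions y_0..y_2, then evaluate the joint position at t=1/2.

y_0=2 y_1=-1 y_2=4
S(1/2) = -1/4

y_0 = S_0(0) = a_0 = 2
y_1 = S_1(0) = a_1 = -1
y_2 = S_1(1) = 4
t_q=1/2 is in segment 0 (τ=1/2); S_0(τ)=-1/4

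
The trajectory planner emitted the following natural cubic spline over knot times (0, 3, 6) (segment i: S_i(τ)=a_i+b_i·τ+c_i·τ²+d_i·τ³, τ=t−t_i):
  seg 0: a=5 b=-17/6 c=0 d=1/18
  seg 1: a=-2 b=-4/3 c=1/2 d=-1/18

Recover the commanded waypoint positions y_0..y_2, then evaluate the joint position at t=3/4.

y_0 = S_0(0) = a_0 = 5
y_1 = S_1(0) = a_1 = -2
y_2 = S_1(3) = -3
t_q=3/4 is in segment 0 (τ=3/4); S_0(τ)=371/128

y_0=5 y_1=-2 y_2=-3
S(3/4) = 371/128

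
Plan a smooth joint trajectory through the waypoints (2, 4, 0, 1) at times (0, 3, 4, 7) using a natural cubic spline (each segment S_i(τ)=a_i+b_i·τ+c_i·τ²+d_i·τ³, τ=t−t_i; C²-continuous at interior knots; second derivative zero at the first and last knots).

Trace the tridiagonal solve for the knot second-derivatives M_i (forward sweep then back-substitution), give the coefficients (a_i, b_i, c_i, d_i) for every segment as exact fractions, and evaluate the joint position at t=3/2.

  seg 0: a=2 b=167/63 c=0 d=-125/567
  seg 1: a=4 b=-208/63 c=-125/63 d=9/7
  seg 2: a=0 b=-215/63 c=118/63 d=-118/567
S(3/2) = 293/56

Δ: Δ0=2/3, Δ1=-4, Δ2=1/3
row 1: diag=8, rhs=-28; c'=1/8, d'=-7/2
row 2: denom=8−1·1/8=63/8; d'=(26−1·-7/2)/(63/8)=236/63
back: M2=236/63
back: M1=-7/2−1/8·236/63=-250/63
M: M0=0, M1=-250/63, M2=236/63, M3=0
seg 0: a=2, c=M0/2=0, d=(M1−M0)/(6·3)=-125/567, b=Δ0−h0·(2M0+M1)/6=167/63
seg 1: a=4, c=M1/2=-125/63, d=(M2−M1)/(6·1)=9/7, b=Δ1−h1·(2M1+M2)/6=-208/63
seg 2: a=0, c=M2/2=118/63, d=(M3−M2)/(6·3)=-118/567, b=Δ2−h2·(2M2+M3)/6=-215/63
t_q=3/2 → seg 0, τ=3/2; S=2+167/63·τ+0·τ²+-125/567·τ³=293/56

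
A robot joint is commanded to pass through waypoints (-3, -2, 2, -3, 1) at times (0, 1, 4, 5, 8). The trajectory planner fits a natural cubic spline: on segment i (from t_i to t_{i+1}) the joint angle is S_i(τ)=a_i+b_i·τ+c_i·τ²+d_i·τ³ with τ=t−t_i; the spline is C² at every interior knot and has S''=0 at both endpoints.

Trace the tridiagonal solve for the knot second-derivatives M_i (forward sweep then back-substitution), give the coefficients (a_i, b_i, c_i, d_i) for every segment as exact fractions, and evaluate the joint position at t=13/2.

  seg 0: a=-3 b=5/9 c=0 d=4/9
  seg 1: a=-2 b=17/9 c=4/3 d=-41/81
  seg 2: a=2 b=-34/9 c=-29/9 d=2
  seg 3: a=-3 b=-38/9 c=25/9 d=-25/81
S(13/2) = -33/8

Δ: Δ0=1, Δ1=4/3, Δ2=-5, Δ3=4/3
row 1: diag=8, rhs=2; c'=3/8, d'=1/4
row 2: denom=8−3·3/8=55/8; d'=(-38−3·1/4)/(55/8)=-62/11
row 3: denom=8−1·8/55=432/55; d'=(38−1·-62/11)/(432/55)=50/9
back: M3=50/9
back: M2=-62/11−8/55·50/9=-58/9
back: M1=1/4−3/8·-58/9=8/3
M: M0=0, M1=8/3, M2=-58/9, M3=50/9, M4=0
seg 0: a=-3, c=M0/2=0, d=(M1−M0)/(6·1)=4/9, b=Δ0−h0·(2M0+M1)/6=5/9
seg 1: a=-2, c=M1/2=4/3, d=(M2−M1)/(6·3)=-41/81, b=Δ1−h1·(2M1+M2)/6=17/9
seg 2: a=2, c=M2/2=-29/9, d=(M3−M2)/(6·1)=2, b=Δ2−h2·(2M2+M3)/6=-34/9
seg 3: a=-3, c=M3/2=25/9, d=(M4−M3)/(6·3)=-25/81, b=Δ3−h3·(2M3+M4)/6=-38/9
t_q=13/2 → seg 3, τ=3/2; S=-3+-38/9·τ+25/9·τ²+-25/81·τ³=-33/8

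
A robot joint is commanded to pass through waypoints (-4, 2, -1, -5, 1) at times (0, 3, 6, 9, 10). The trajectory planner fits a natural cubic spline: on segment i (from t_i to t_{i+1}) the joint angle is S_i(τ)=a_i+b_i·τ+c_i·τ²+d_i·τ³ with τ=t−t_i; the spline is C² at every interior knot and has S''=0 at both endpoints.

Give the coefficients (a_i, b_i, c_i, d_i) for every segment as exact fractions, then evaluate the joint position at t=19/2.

  seg 0: a=-4 b=835/324 c=0 d=-187/2916
  seg 1: a=2 b=137/162 c=-187/324 d=-37/2916
  seg 2: a=-1 b=-959/324 c=-56/81 d=1199/2916
  seg 3: a=-5 b=647/162 c=325/108 d=-325/324
S(19/2) = -2053/864

Δ: Δ0=2, Δ1=-1, Δ2=-4/3, Δ3=6
row 1: diag=12, rhs=-18; c'=1/4, d'=-3/2
row 2: denom=12−3·1/4=45/4; d'=(-2−3·-3/2)/(45/4)=2/9
row 3: denom=8−3·4/15=36/5; d'=(44−3·2/9)/(36/5)=325/54
back: M3=325/54
back: M2=2/9−4/15·325/54=-112/81
back: M1=-3/2−1/4·-112/81=-187/162
M: M0=0, M1=-187/162, M2=-112/81, M3=325/54, M4=0
seg 0: a=-4, c=M0/2=0, d=(M1−M0)/(6·3)=-187/2916, b=Δ0−h0·(2M0+M1)/6=835/324
seg 1: a=2, c=M1/2=-187/324, d=(M2−M1)/(6·3)=-37/2916, b=Δ1−h1·(2M1+M2)/6=137/162
seg 2: a=-1, c=M2/2=-56/81, d=(M3−M2)/(6·3)=1199/2916, b=Δ2−h2·(2M2+M3)/6=-959/324
seg 3: a=-5, c=M3/2=325/108, d=(M4−M3)/(6·1)=-325/324, b=Δ3−h3·(2M3+M4)/6=647/162
t_q=19/2 → seg 3, τ=1/2; S=-5+647/162·τ+325/108·τ²+-325/324·τ³=-2053/864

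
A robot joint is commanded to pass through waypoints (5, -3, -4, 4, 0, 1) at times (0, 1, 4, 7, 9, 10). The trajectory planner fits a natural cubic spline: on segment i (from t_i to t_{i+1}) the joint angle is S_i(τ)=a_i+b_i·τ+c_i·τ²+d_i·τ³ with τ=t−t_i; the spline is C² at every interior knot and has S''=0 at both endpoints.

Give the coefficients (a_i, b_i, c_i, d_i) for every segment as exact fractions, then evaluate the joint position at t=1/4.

Δ: Δ0=-8, Δ1=-1/3, Δ2=8/3, Δ3=-2, Δ4=1
row 1: diag=8, rhs=46; c'=3/8, d'=23/4
row 2: denom=12−3·3/8=87/8; d'=(18−3·23/4)/(87/8)=2/29
row 3: denom=10−3·8/29=266/29; d'=(-28−3·2/29)/(266/29)=-409/133
row 4: denom=6−2·29/133=740/133; d'=(18−2·-409/133)/(740/133)=803/185
back: M4=803/185
back: M3=-409/133−29/133·803/185=-744/185
back: M2=2/29−8/29·-744/185=218/185
back: M1=23/4−3/8·218/185=982/185
M: M0=0, M1=982/185, M2=218/185, M3=-744/185, M4=803/185, M5=0
seg 0: a=5, c=M0/2=0, d=(M1−M0)/(6·1)=491/555, b=Δ0−h0·(2M0+M1)/6=-4931/555
seg 1: a=-3, c=M1/2=491/185, d=(M2−M1)/(6·3)=-382/1665, b=Δ1−h1·(2M1+M2)/6=-3458/555
seg 2: a=-4, c=M2/2=109/185, d=(M3−M2)/(6·3)=-13/45, b=Δ2−h2·(2M2+M3)/6=1942/555
seg 3: a=4, c=M3/2=-372/185, d=(M4−M3)/(6·2)=1547/2220, b=Δ3−h3·(2M3+M4)/6=-85/111
seg 4: a=0, c=M4/2=803/370, d=(M5−M4)/(6·1)=-803/1110, b=Δ4−h4·(2M4+M5)/6=-248/555
t_q=1/4 → seg 0, τ=1/4; S=5+-4931/555·τ+0·τ²+491/555·τ³=6613/2368

  seg 0: a=5 b=-4931/555 c=0 d=491/555
  seg 1: a=-3 b=-3458/555 c=491/185 d=-382/1665
  seg 2: a=-4 b=1942/555 c=109/185 d=-13/45
  seg 3: a=4 b=-85/111 c=-372/185 d=1547/2220
  seg 4: a=0 b=-248/555 c=803/370 d=-803/1110
S(1/4) = 6613/2368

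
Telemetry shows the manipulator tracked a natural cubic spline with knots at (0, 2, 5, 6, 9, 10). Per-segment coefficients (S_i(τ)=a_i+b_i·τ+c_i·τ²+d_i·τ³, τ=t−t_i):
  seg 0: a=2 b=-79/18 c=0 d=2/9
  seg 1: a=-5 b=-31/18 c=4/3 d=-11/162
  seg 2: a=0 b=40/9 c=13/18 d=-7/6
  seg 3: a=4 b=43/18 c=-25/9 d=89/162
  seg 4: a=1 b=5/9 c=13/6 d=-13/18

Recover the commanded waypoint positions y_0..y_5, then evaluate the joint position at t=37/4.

y_0=2 y_1=-5 y_2=0 y_3=4 y_4=1 y_5=3
S(37/4) = 485/384

y_0 = S_0(0) = a_0 = 2
y_1 = S_1(0) = a_1 = -5
y_2 = S_2(0) = a_2 = 0
y_3 = S_3(0) = a_3 = 4
y_4 = S_4(0) = a_4 = 1
y_5 = S_4(1) = 3
t_q=37/4 is in segment 4 (τ=1/4); S_4(τ)=485/384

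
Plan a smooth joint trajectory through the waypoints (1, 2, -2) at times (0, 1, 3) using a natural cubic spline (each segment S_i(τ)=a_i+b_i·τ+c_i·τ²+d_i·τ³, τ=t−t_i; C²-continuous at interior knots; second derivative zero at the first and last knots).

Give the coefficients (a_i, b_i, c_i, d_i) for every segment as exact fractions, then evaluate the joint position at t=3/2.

  seg 0: a=1 b=3/2 c=0 d=-1/2
  seg 1: a=2 b=0 c=-3/2 d=1/4
S(3/2) = 53/32

Δ: Δ0=1, Δ1=-2
row 1: diag=6, rhs=-18; c'=1/3, d'=-3
back: M1=-3
M: M0=0, M1=-3, M2=0
seg 0: a=1, c=M0/2=0, d=(M1−M0)/(6·1)=-1/2, b=Δ0−h0·(2M0+M1)/6=3/2
seg 1: a=2, c=M1/2=-3/2, d=(M2−M1)/(6·2)=1/4, b=Δ1−h1·(2M1+M2)/6=0
t_q=3/2 → seg 1, τ=1/2; S=2+0·τ+-3/2·τ²+1/4·τ³=53/32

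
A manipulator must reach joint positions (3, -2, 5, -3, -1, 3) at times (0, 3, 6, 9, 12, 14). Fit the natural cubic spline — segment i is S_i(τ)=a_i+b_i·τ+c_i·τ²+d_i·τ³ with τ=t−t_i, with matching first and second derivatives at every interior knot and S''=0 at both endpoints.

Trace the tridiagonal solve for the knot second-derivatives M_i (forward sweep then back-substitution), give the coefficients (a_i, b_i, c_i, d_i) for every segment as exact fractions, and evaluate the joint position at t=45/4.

Δ: Δ0=-5/3, Δ1=7/3, Δ2=-8/3, Δ3=2/3, Δ4=2
row 1: diag=12, rhs=24; c'=1/4, d'=2
row 2: denom=12−3·1/4=45/4; d'=(-30−3·2)/(45/4)=-16/5
row 3: denom=12−3·4/15=56/5; d'=(20−3·-16/5)/(56/5)=37/14
row 4: denom=10−3·15/56=515/56; d'=(8−3·37/14)/(515/56)=4/515
back: M4=4/515
back: M3=37/14−15/56·4/515=272/103
back: M2=-16/5−4/15·272/103=-6032/1545
back: M1=2−1/4·-6032/1545=4598/1545
M: M0=0, M1=4598/1545, M2=-6032/1545, M3=272/103, M4=4/515, M5=0
seg 0: a=3, c=M0/2=0, d=(M1−M0)/(6·3)=2299/13905, b=Δ0−h0·(2M0+M1)/6=-4874/1545
seg 1: a=-2, c=M1/2=2299/1545, d=(M2−M1)/(6·3)=-1063/2781, b=Δ1−h1·(2M1+M2)/6=2023/1545
seg 2: a=5, c=M2/2=-3016/1545, d=(M3−M2)/(6·3)=5056/13905, b=Δ2−h2·(2M2+M3)/6=-128/1545
seg 3: a=-3, c=M3/2=136/103, d=(M4−M3)/(6·3)=-226/1545, b=Δ3−h3·(2M3+M4)/6=-3056/1545
seg 4: a=-1, c=M4/2=2/515, d=(M5−M4)/(6·2)=-1/1545, b=Δ4−h4·(2M4+M5)/6=3082/1545
t_q=45/4 → seg 3, τ=9/4; S=-3+-3056/1545·τ+136/103·τ²+-226/1545·τ³=-40083/16480

  seg 0: a=3 b=-4874/1545 c=0 d=2299/13905
  seg 1: a=-2 b=2023/1545 c=2299/1545 d=-1063/2781
  seg 2: a=5 b=-128/1545 c=-3016/1545 d=5056/13905
  seg 3: a=-3 b=-3056/1545 c=136/103 d=-226/1545
  seg 4: a=-1 b=3082/1545 c=2/515 d=-1/1545
S(45/4) = -40083/16480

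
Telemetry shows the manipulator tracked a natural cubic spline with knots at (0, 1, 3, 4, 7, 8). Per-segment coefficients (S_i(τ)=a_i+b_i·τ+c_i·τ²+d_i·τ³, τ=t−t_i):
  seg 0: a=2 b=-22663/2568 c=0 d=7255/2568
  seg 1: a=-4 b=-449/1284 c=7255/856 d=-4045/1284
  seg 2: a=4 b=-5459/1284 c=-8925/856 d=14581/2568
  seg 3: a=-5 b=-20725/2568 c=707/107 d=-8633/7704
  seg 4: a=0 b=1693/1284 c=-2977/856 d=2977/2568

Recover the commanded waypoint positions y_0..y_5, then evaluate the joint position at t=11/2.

y_0=2 y_1=-4 y_2=4 y_3=-5 y_4=0 y_5=-1
S(11/2) = -41231/6848

y_0 = S_0(0) = a_0 = 2
y_1 = S_1(0) = a_1 = -4
y_2 = S_2(0) = a_2 = 4
y_3 = S_3(0) = a_3 = -5
y_4 = S_4(0) = a_4 = 0
y_5 = S_4(1) = -1
t_q=11/2 is in segment 3 (τ=3/2); S_3(τ)=-41231/6848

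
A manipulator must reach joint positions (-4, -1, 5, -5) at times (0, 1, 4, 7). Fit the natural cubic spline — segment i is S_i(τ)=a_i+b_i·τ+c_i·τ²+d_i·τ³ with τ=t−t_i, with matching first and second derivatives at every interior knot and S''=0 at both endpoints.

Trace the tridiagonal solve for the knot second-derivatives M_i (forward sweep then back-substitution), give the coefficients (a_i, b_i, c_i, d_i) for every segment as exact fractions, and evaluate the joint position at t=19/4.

  seg 0: a=-4 b=257/87 c=0 d=4/87
  seg 1: a=-1 b=269/87 c=4/29 d=-131/783
  seg 2: a=5 b=-52/87 c=-119/87 d=119/783
S(19/4) = 7139/1856

Δ: Δ0=3, Δ1=2, Δ2=-10/3
row 1: diag=8, rhs=-6; c'=3/8, d'=-3/4
row 2: denom=12−3·3/8=87/8; d'=(-32−3·-3/4)/(87/8)=-238/87
back: M2=-238/87
back: M1=-3/4−3/8·-238/87=8/29
M: M0=0, M1=8/29, M2=-238/87, M3=0
seg 0: a=-4, c=M0/2=0, d=(M1−M0)/(6·1)=4/87, b=Δ0−h0·(2M0+M1)/6=257/87
seg 1: a=-1, c=M1/2=4/29, d=(M2−M1)/(6·3)=-131/783, b=Δ1−h1·(2M1+M2)/6=269/87
seg 2: a=5, c=M2/2=-119/87, d=(M3−M2)/(6·3)=119/783, b=Δ2−h2·(2M2+M3)/6=-52/87
t_q=19/4 → seg 2, τ=3/4; S=5+-52/87·τ+-119/87·τ²+119/783·τ³=7139/1856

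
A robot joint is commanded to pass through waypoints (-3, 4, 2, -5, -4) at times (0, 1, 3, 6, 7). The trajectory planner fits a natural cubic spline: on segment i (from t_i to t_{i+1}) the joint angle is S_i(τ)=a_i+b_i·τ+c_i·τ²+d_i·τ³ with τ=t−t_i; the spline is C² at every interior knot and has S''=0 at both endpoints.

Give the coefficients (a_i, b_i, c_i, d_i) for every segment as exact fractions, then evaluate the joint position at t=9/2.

  seg 0: a=-3 b=4927/591 c=0 d=-790/591
  seg 1: a=4 b=2557/591 c=-790/197 d=398/591
  seg 2: a=2 b=-2147/591 c=6/197 d=238/1773
  seg 3: a=-5 b=103/591 c=244/197 d=-244/591
S(9/2) = -2307/788

Δ: Δ0=7, Δ1=-1, Δ2=-7/3, Δ3=1
row 1: diag=6, rhs=-48; c'=1/3, d'=-8
row 2: denom=10−2·1/3=28/3; d'=(-8−2·-8)/(28/3)=6/7
row 3: denom=8−3·9/28=197/28; d'=(20−3·6/7)/(197/28)=488/197
back: M3=488/197
back: M2=6/7−9/28·488/197=12/197
back: M1=-8−1/3·12/197=-1580/197
M: M0=0, M1=-1580/197, M2=12/197, M3=488/197, M4=0
seg 0: a=-3, c=M0/2=0, d=(M1−M0)/(6·1)=-790/591, b=Δ0−h0·(2M0+M1)/6=4927/591
seg 1: a=4, c=M1/2=-790/197, d=(M2−M1)/(6·2)=398/591, b=Δ1−h1·(2M1+M2)/6=2557/591
seg 2: a=2, c=M2/2=6/197, d=(M3−M2)/(6·3)=238/1773, b=Δ2−h2·(2M2+M3)/6=-2147/591
seg 3: a=-5, c=M3/2=244/197, d=(M4−M3)/(6·1)=-244/591, b=Δ3−h3·(2M3+M4)/6=103/591
t_q=9/2 → seg 2, τ=3/2; S=2+-2147/591·τ+6/197·τ²+238/1773·τ³=-2307/788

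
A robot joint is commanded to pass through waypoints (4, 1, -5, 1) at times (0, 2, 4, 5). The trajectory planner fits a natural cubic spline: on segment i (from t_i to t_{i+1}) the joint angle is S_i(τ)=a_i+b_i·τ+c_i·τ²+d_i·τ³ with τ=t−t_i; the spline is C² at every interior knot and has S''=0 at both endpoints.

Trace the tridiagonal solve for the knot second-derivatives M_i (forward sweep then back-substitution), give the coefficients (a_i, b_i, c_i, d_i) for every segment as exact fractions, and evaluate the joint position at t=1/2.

  seg 0: a=4 b=-3/11 c=0 d=-27/88
  seg 1: a=1 b=-87/22 c=-81/44 d=51/44
  seg 2: a=-5 b=57/22 c=225/44 d=-75/44
S(1/2) = 2693/704

Δ: Δ0=-3/2, Δ1=-3, Δ2=6
row 1: diag=8, rhs=-9; c'=1/4, d'=-9/8
row 2: denom=6−2·1/4=11/2; d'=(54−2·-9/8)/(11/2)=225/22
back: M2=225/22
back: M1=-9/8−1/4·225/22=-81/22
M: M0=0, M1=-81/22, M2=225/22, M3=0
seg 0: a=4, c=M0/2=0, d=(M1−M0)/(6·2)=-27/88, b=Δ0−h0·(2M0+M1)/6=-3/11
seg 1: a=1, c=M1/2=-81/44, d=(M2−M1)/(6·2)=51/44, b=Δ1−h1·(2M1+M2)/6=-87/22
seg 2: a=-5, c=M2/2=225/44, d=(M3−M2)/(6·1)=-75/44, b=Δ2−h2·(2M2+M3)/6=57/22
t_q=1/2 → seg 0, τ=1/2; S=4+-3/11·τ+0·τ²+-27/88·τ³=2693/704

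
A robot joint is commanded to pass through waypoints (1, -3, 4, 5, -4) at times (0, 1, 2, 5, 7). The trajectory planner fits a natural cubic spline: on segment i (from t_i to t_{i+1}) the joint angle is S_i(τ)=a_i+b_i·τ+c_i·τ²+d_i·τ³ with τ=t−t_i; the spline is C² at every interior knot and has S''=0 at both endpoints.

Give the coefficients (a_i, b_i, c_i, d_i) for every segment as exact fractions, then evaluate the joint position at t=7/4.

Δ: Δ0=-4, Δ1=7, Δ2=1/3, Δ3=-9/2
row 1: diag=4, rhs=66; c'=1/4, d'=33/2
row 2: denom=8−1·1/4=31/4; d'=(-40−1·33/2)/(31/4)=-226/31
row 3: denom=10−3·12/31=274/31; d'=(-29−3·-226/31)/(274/31)=-221/274
back: M3=-221/274
back: M2=-226/31−12/31·-221/274=-956/137
back: M1=33/2−1/4·-956/137=4999/274
M: M0=0, M1=4999/274, M2=-956/137, M3=-221/274, M4=0
seg 0: a=1, c=M0/2=0, d=(M1−M0)/(6·1)=4999/1644, b=Δ0−h0·(2M0+M1)/6=-11575/1644
seg 1: a=-3, c=M1/2=4999/548, d=(M2−M1)/(6·1)=-6911/1644, b=Δ1−h1·(2M1+M2)/6=1711/822
seg 2: a=4, c=M2/2=-478/137, d=(M3−M2)/(6·3)=1691/4932, b=Δ2−h2·(2M2+M3)/6=12683/1644
seg 3: a=5, c=M3/2=-221/548, d=(M4−M3)/(6·2)=221/3288, b=Δ3−h3·(2M3+M4)/6=-3257/822
t_q=7/4 → seg 1, τ=3/4; S=-3+1711/822·τ+4999/548·τ²+-6911/1644·τ³=67301/35072

  seg 0: a=1 b=-11575/1644 c=0 d=4999/1644
  seg 1: a=-3 b=1711/822 c=4999/548 d=-6911/1644
  seg 2: a=4 b=12683/1644 c=-478/137 d=1691/4932
  seg 3: a=5 b=-3257/822 c=-221/548 d=221/3288
S(7/4) = 67301/35072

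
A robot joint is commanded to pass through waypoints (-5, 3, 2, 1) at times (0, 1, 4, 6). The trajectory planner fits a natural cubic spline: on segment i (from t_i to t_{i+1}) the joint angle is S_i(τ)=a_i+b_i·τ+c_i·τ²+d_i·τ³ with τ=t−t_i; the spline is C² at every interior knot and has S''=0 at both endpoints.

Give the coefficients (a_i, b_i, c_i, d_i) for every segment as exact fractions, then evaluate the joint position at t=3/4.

  seg 0: a=-5 b=55/6 c=0 d=-7/6
  seg 1: a=3 b=17/3 c=-7/2 d=1/2
  seg 2: a=2 b=-11/6 c=1 d=-1/6
S(3/4) = 177/128

Δ: Δ0=8, Δ1=-1/3, Δ2=-1/2
row 1: diag=8, rhs=-50; c'=3/8, d'=-25/4
row 2: denom=10−3·3/8=71/8; d'=(-1−3·-25/4)/(71/8)=2
back: M2=2
back: M1=-25/4−3/8·2=-7
M: M0=0, M1=-7, M2=2, M3=0
seg 0: a=-5, c=M0/2=0, d=(M1−M0)/(6·1)=-7/6, b=Δ0−h0·(2M0+M1)/6=55/6
seg 1: a=3, c=M1/2=-7/2, d=(M2−M1)/(6·3)=1/2, b=Δ1−h1·(2M1+M2)/6=17/3
seg 2: a=2, c=M2/2=1, d=(M3−M2)/(6·2)=-1/6, b=Δ2−h2·(2M2+M3)/6=-11/6
t_q=3/4 → seg 0, τ=3/4; S=-5+55/6·τ+0·τ²+-7/6·τ³=177/128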